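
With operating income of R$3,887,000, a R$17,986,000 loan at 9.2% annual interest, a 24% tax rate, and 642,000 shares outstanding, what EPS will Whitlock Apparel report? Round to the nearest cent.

Pre-tax income = R$3,887,000 − R$1,654,712.00 = R$2,232,288.00.
Net income = R$2,232,288.00 × (1 − 0.24) = R$1,696,538.88.
EPS = R$1,696,538.88 ÷ 642,000 = R$2.64.

R$2.64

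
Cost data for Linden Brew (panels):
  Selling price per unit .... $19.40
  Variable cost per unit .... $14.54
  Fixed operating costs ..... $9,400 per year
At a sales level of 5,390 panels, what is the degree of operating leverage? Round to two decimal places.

At 5,390 units, contribution = 5,390 × $4.86 = $26,195.40.
EBIT = $26,195.40 − $9,400 = $16,795.40.
So DOL = total CM / EBIT = $26,195.40 / $16,795.40 = 1.5597.

1.56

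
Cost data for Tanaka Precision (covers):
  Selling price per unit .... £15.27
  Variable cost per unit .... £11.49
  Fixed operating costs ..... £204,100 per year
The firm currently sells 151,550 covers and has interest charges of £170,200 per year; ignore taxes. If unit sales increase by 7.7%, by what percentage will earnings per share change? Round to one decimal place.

+22.2%

At 151,550 units, contribution = 151,550 × £3.78 = £572,859.00.
Operating income = contribution − fixed costs = £572,859.00 − £204,100 = £368,759.00.
After interest of £170,200.00, pre-tax earnings = £198,559.00.
DCL = total CM / (EBIT − I) = £572,859.00 / £198,559.00 = 2.8851.
%ΔEPS = DCL × %ΔSales = 2.8851 × +7.7% = +22.2%.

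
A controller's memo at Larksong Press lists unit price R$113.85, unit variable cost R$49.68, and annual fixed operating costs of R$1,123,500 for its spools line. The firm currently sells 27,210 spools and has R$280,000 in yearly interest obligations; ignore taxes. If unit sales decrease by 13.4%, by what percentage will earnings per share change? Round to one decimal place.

At 27,210 units, contribution = 27,210 × R$64.17 = R$1,746,065.70.
EBIT = R$1,746,065.70 − R$1,123,500 = R$622,565.70.
Interest = R$280,000.00, so EBIT − I = R$342,565.70.
DCL = total CM / (EBIT − I) = R$1,746,065.70 / R$342,565.70 = 5.0970.
%ΔEPS = DCL × %ΔSales = 5.0970 × -13.4% = -68.3%.

-68.3%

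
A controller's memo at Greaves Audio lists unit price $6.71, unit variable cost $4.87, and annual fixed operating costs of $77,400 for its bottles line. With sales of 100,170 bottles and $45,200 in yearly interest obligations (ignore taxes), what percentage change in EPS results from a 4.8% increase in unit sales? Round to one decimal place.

+14.3%

Total contribution margin = 100,170 × $1.84 = $184,312.80.
Operating income = contribution − fixed costs = $184,312.80 − $77,400 = $106,912.80.
After interest of $45,200.00, pre-tax earnings = $61,712.80.
DCL = total CM / (EBIT − I) = $184,312.80 / $61,712.80 = 2.9866.
%ΔEPS = DCL × %ΔSales = 2.9866 × +4.8% = +14.3%.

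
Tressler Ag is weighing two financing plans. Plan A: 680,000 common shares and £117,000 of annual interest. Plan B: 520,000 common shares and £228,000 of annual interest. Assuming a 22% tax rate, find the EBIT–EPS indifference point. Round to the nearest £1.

£588,750

At indifference, (EBIT − 117,000)(1 − t)/680,000 = (EBIT − 228,000)(1 − t)/520,000.
The (1 − t) factor cancels: (EBIT − 117,000) × 520,000 = (EBIT − 228,000) × 680,000.
EBIT × (680,000 − 520,000) = 228,000 × 680,000 − 117,000 × 520,000 = 94,200,000,000, so EBIT = 94,200,000,000 ÷ 160,000 = 588,750.00.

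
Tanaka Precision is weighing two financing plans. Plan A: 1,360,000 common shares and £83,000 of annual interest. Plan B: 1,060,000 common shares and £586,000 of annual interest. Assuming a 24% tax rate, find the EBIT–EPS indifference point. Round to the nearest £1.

At indifference, (EBIT − 83,000)(1 − t)/1,360,000 = (EBIT − 586,000)(1 − t)/1,060,000.
Cancelling (1 − t) and cross-multiplying: 1,060,000·(EBIT − 83,000) = 1,360,000·(EBIT − 586,000).
Solving, EBIT = (586,000·1,360,000 − 83,000·1,060,000) / (1,360,000 − 1,060,000) = 708,980,000,000 / 300,000 = 2,363,266.67.

£2,363,267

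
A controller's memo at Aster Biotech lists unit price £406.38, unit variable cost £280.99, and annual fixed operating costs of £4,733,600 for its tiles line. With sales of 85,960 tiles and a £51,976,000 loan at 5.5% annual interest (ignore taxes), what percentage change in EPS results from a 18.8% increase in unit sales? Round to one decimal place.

At 85,960 units, contribution = 85,960 × £125.39 = £10,778,524.40.
Subtracting fixed costs: EBIT = £10,778,524.40 − £4,733,600 = £6,044,924.40.
Interest = £2,858,680.00, so EBIT − I = £3,186,244.40.
Degree of combined leverage = contribution ÷ (EBIT − I) = £10,778,524.40 ÷ £3,186,244.40 = 3.3828.
%ΔEPS = DCL × %ΔSales = 3.3828 × +18.8% = +63.6%.

+63.6%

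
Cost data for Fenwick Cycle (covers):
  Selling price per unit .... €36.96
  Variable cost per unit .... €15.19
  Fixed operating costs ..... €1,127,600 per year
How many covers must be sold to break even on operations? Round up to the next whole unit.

51,797 covers

Each unit contributes €36.96 − €15.19 = €21.77.
Units to break even: €1,127,600 ÷ €21.77 = 51,796.05, rounded up to 51,797.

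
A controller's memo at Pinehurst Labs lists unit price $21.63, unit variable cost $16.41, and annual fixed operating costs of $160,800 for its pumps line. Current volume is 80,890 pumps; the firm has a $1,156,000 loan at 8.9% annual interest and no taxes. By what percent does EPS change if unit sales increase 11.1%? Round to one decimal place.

At 80,890 units, contribution = 80,890 × $5.22 = $422,245.80.
Subtracting fixed costs: EBIT = $422,245.80 − $160,800 = $261,445.80.
Interest = $102,884.00, so EBIT − I = $158,561.80.
Degree of combined leverage = contribution ÷ (EBIT − I) = $422,245.80 ÷ $158,561.80 = 2.6630.
%ΔEPS = DCL × %ΔSales = 2.6630 × +11.1% = +29.6%.

+29.6%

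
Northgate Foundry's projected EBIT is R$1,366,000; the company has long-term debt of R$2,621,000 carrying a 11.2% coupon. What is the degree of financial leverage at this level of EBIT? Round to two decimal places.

Annual interest charges come to R$293,552.00.
DFL = EBIT ÷ (EBIT − I) = R$1,366,000 ÷ (R$1,366,000 − R$293,552.00) = R$1,366,000 ÷ R$1,072,448.00 = 1.2737.

1.27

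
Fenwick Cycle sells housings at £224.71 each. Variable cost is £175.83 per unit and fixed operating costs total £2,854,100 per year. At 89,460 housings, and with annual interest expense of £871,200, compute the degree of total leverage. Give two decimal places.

Total contribution margin = 89,460 × £48.88 = £4,372,804.80.
Operating income = contribution − fixed costs = £4,372,804.80 − £2,854,100 = £1,518,704.80. Interest = £871,200.00.
DOL = £4,372,804.80 ÷ £1,518,704.80 = 2.8793; DFL = £1,518,704.80 ÷ £647,504.80 = 2.3455.
DCL = DOL × DFL = 2.8793 × 2.3455 = 6.7534.

6.75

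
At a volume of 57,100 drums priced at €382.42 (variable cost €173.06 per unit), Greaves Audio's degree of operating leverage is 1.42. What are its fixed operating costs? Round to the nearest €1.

€3,535,825

Contribution at this volume is 57,100 × €209.36 = €11,954,456.00.
DOL = contribution / EBIT, so EBIT = €11,954,456.00 / 1.42 = €8,418,630.99.
And FC = contribution − EBIT = €11,954,456.00 − €8,418,630.99 = €3,535,825.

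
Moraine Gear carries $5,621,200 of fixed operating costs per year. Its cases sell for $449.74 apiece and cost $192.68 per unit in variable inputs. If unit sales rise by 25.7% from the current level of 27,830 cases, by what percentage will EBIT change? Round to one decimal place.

At 27,830 units, contribution = 27,830 × $257.06 = $7,153,979.80.
Subtracting fixed costs: EBIT = $7,153,979.80 − $5,621,200 = $1,532,779.80.
DOL = contribution ÷ EBIT = $7,153,979.80 ÷ $1,532,779.80 = 4.6673.
Operating income changes by 4.6673 × +25.7% = +120.0%.

+120.0%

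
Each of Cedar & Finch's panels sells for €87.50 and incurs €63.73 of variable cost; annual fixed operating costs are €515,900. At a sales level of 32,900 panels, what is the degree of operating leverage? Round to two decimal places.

Contribution at this volume is 32,900 × €23.77 = €782,033.00.
Subtracting fixed costs: EBIT = €782,033.00 − €515,900 = €266,133.00.
Degree of operating leverage = €782,033.00 / €266,133.00 = 2.9385.

2.94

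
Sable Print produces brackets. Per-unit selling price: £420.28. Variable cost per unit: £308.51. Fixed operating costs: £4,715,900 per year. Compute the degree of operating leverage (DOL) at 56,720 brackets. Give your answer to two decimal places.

Total contribution margin = 56,720 × £111.77 = £6,339,594.40.
Operating income = contribution − fixed costs = £6,339,594.40 − £4,715,900 = £1,623,694.40.
So DOL = total CM / EBIT = £6,339,594.40 / £1,623,694.40 = 3.9044.

3.90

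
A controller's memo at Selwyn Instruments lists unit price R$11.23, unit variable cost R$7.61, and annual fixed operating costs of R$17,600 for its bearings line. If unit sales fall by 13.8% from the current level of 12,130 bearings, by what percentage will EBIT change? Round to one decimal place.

-23.0%

Contribution at this volume is 12,130 × R$3.62 = R$43,910.60.
EBIT = R$43,910.60 − R$17,600 = R$26,310.60.
DOL = contribution ÷ EBIT = R$43,910.60 ÷ R$26,310.60 = 1.6689.
So EBIT moves 1.6689 × (-13.8%) = -23.0%.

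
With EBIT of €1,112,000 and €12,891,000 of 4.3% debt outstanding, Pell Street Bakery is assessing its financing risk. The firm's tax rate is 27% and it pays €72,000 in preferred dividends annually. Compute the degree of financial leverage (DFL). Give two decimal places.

2.42

Interest = €554,313.00.
Pre-tax preferred-dividend burden = €72,000 ÷ (1 − 0.27) = €98,630.14.
DFL = EBIT ÷ [EBIT − I − D_p/(1−t)] = €1,112,000 ÷ [€1,112,000 − €554,313.00 − €98,630.14] = €1,112,000 ÷ €459,056.86 = 2.4224.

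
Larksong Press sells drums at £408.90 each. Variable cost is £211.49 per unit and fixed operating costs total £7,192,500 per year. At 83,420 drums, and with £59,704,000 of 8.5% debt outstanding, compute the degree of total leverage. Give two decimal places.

3.92

At 83,420 units, contribution = 83,420 × £197.41 = £16,467,942.20.
EBIT = £16,467,942.20 − £7,192,500 = £9,275,442.20. Interest = £5,074,840.00.
DOL = £16,467,942.20 ÷ £9,275,442.20 = 1.7754; DFL = £9,275,442.20 ÷ £4,200,602.20 = 2.2081.
Combined leverage = 1.7754 × 2.2081 = 3.9203.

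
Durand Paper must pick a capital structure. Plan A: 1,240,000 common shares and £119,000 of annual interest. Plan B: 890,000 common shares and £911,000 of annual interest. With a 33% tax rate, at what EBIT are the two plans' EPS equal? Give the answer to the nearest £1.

Set EPS_A = EPS_B: (EBIT − £119,000)(1 − 0.33) ÷ 1,240,000 = (EBIT − £911,000)(1 − 0.33) ÷ 890,000.
The (1 − t) factor cancels: (EBIT − 119,000) × 890,000 = (EBIT − 911,000) × 1,240,000.
Solving, EBIT = (911,000·1,240,000 − 119,000·890,000) / (1,240,000 − 890,000) = 1,023,730,000,000 / 350,000 = 2,924,942.86.

£2,924,943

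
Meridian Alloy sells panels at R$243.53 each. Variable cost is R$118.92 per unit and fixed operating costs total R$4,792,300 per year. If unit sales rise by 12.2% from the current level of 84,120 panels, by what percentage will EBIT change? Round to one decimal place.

At 84,120 units, contribution = 84,120 × R$124.61 = R$10,482,193.20.
Subtracting fixed costs: EBIT = R$10,482,193.20 − R$4,792,300 = R$5,689,893.20.
So DOL = total CM / EBIT = R$10,482,193.20 / R$5,689,893.20 = 1.8422.
So EBIT moves 1.8422 × (+12.2%) = +22.5%.

+22.5%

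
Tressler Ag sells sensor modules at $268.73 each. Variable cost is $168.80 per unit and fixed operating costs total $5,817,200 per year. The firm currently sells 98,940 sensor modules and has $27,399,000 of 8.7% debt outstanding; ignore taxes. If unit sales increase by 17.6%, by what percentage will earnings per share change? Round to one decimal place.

+103.2%

At 98,940 units, contribution = 98,940 × $99.93 = $9,887,074.20.
Operating income = contribution − fixed costs = $9,887,074.20 − $5,817,200 = $4,069,874.20.
Interest = $2,383,713.00, so EBIT − I = $1,686,161.20.
Degree of combined leverage = contribution ÷ (EBIT − I) = $9,887,074.20 ÷ $1,686,161.20 = 5.8637.
EPS therefore changes by 5.8637 × (+17.6%) = +103.2%.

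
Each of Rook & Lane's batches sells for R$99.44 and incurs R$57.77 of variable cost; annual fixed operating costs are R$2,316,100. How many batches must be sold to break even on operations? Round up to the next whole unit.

55,582 batches

Contribution margin per unit = R$99.44 − R$57.77 = R$41.67.
Break-even Q = R$2,316,100 / R$41.67 = 55,581.95 → 55,582 batches.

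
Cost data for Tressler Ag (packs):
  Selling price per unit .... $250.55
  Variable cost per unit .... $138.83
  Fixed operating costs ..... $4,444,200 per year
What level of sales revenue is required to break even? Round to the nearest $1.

CM per unit = $250.55 − $138.83 = $111.72; CM ratio = $111.72 / $250.55 = 0.4459.
Break-even revenue = fixed costs × price ÷ CM = $4,444,200 × $250.55 ÷ $111.72 = $9,966,831.

$9,966,831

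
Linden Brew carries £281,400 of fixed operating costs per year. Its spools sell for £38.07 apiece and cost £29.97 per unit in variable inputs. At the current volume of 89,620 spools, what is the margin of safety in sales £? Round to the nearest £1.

£2,089,253

Each unit contributes £38.07 − £29.97 = £8.10. Break-even units = £281,400 ÷ £8.10 = 34,740.74; break-even revenue = 34,740.74 × £38.07 = £1,322,580.00.
Current sales = 89,620 × £38.07 = £3,411,833.40.
Margin of safety = £3,411,833.40 − £1,322,580.00 = £2,089,253.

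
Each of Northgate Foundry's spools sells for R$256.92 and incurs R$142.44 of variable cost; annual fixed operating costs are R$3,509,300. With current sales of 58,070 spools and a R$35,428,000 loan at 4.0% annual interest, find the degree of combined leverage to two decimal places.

3.86

Contribution at this volume is 58,070 × R$114.48 = R$6,647,853.60.
Operating income = contribution − fixed costs = R$6,647,853.60 − R$3,509,300 = R$3,138,553.60. Interest = R$1,417,120.00, so EBIT − I = R$1,721,433.60.
Degree of total leverage = total CM / (EBIT − interest) = R$6,647,853.60 / R$1,721,433.60 = 3.8618.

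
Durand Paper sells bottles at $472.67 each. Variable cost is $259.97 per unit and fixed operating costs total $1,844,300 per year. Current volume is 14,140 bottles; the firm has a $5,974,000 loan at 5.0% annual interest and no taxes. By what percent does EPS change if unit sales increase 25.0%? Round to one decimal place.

Total contribution margin = 14,140 × $212.70 = $3,007,578.00.
EBIT = $3,007,578.00 − $1,844,300 = $1,163,278.00.
Interest = $298,700.00, so EBIT − I = $864,578.00.
DCL = total CM / (EBIT − I) = $3,007,578.00 / $864,578.00 = 3.4787.
EPS therefore changes by 3.4787 × (+25.0%) = +87.0%.

+87.0%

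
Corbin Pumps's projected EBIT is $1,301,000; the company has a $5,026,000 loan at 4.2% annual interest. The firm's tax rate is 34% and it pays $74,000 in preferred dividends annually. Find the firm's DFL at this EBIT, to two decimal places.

1.33

Interest = $211,092.00.
Pre-tax preferred-dividend burden = $74,000 ÷ (1 − 0.34) = $112,121.21.
DFL = EBIT ÷ [EBIT − I − D_p/(1−t)] = $1,301,000 ÷ [$1,301,000 − $211,092.00 − $112,121.21] = $1,301,000 ÷ $977,786.79 = 1.3306.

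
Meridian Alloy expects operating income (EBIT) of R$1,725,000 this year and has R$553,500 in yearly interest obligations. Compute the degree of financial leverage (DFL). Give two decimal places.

1.47

Interest = R$553,500.00.
DFL = EBIT ÷ (EBIT − I) = R$1,725,000 ÷ (R$1,725,000 − R$553,500.00) = R$1,725,000 ÷ R$1,171,500.00 = 1.4725.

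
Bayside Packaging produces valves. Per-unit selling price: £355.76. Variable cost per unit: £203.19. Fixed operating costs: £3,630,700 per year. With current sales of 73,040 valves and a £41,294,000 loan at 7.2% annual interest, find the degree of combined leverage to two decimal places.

At 73,040 units, contribution = 73,040 × £152.57 = £11,143,712.80.
Subtracting fixed costs: EBIT = £11,143,712.80 − £3,630,700 = £7,513,012.80. Interest = £2,973,168.00.
DOL = £11,143,712.80 ÷ £7,513,012.80 = 1.4833; DFL = £7,513,012.80 ÷ £4,539,844.80 = 1.6549.
DCL = DOL × DFL = 1.4833 × 1.6549 = 2.4547.

2.45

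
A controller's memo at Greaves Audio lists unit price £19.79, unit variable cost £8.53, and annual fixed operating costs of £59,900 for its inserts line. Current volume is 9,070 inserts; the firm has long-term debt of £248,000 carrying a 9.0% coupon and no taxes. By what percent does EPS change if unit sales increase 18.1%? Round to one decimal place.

+92.9%

Contribution at this volume is 9,070 × £11.26 = £102,128.20.
EBIT = £102,128.20 − £59,900 = £42,228.20.
After interest of £22,320.00, pre-tax earnings = £19,908.20.
DCL = total CM / (EBIT − I) = £102,128.20 / £19,908.20 = 5.1300.
%ΔEPS = DCL × %ΔSales = 5.1300 × +18.1% = +92.9%.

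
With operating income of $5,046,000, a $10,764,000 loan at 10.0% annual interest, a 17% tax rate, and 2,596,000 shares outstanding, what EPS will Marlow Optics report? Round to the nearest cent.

Pre-tax income = $5,046,000 − $1,076,400.00 = $3,969,600.00.
After tax at 17%: net income = $3,969,600.00 × 0.83 = $3,294,768.00.
EPS = $3,294,768.00 ÷ 2,596,000 = $1.27.

$1.27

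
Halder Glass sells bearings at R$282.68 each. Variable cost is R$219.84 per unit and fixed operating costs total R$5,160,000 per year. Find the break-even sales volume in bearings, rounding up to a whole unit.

Each unit contributes R$282.68 − R$219.84 = R$62.84.
Break-even volume = fixed costs ÷ CM per unit = R$5,160,000 ÷ R$62.84 = 82,113.30, so 82,114 bearings.

82,114 bearings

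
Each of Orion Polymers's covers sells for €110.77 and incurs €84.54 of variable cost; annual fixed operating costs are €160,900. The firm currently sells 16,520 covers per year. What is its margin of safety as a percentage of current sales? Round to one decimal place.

62.9%

Contribution margin per unit = €110.77 − €84.54 = €26.23. Break-even units = €160,900 ÷ €26.23 = 6,134.20; break-even revenue = 6,134.20 × €110.77 = €679,485.06.
Current sales = 16,520 × €110.77 = €1,829,920.40.
Margin of safety = (€1,829,920.40 − €679,485.06) ÷ €1,829,920.40 = 62.9%.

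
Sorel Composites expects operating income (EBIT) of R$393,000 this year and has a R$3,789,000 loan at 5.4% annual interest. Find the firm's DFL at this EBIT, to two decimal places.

2.09

Interest = R$204,606.00.
DFL = EBIT ÷ (EBIT − I) = R$393,000 ÷ (R$393,000 − R$204,606.00) = R$393,000 ÷ R$188,394.00 = 2.0861.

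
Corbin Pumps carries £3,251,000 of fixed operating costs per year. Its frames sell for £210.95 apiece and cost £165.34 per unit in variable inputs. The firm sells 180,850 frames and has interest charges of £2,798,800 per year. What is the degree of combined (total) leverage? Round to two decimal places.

Contribution at this volume is 180,850 × £45.61 = £8,248,568.50.
Operating income = contribution − fixed costs = £8,248,568.50 − £3,251,000 = £4,997,568.50. Interest = £2,798,800.00, so EBIT − I = £2,198,768.50.
Degree of total leverage = total CM / (EBIT − interest) = £8,248,568.50 / £2,198,768.50 = 3.7514.

3.75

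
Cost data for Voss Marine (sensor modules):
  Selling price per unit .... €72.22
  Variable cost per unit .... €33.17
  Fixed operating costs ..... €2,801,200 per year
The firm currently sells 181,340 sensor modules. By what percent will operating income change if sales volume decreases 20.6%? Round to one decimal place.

Contribution at this volume is 181,340 × €39.05 = €7,081,327.00.
EBIT = €7,081,327.00 − €2,801,200 = €4,280,127.00.
Degree of operating leverage = €7,081,327.00 / €4,280,127.00 = 1.6545.
Operating income changes by 1.6545 × -20.6% = -34.1%.

-34.1%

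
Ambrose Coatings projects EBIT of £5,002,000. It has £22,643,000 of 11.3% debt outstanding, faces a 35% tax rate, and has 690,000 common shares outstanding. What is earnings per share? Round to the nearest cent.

£2.30

Interest = £2,558,659.00, so EBT = £5,002,000 − £2,558,659.00 = £2,443,341.00.
After tax at 35%: net income = £2,443,341.00 × 0.65 = £1,588,171.65.
EPS = £1,588,171.65 ÷ 690,000 = £2.30.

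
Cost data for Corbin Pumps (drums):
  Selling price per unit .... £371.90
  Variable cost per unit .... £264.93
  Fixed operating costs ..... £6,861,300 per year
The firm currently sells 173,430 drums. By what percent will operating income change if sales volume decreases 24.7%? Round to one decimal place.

-39.2%

At 173,430 units, contribution = 173,430 × £106.97 = £18,551,807.10.
Operating income = contribution − fixed costs = £18,551,807.10 − £6,861,300 = £11,690,507.10.
So DOL = total CM / EBIT = £18,551,807.10 / £11,690,507.10 = 1.5869.
Operating income changes by 1.5869 × -24.7% = -39.2%.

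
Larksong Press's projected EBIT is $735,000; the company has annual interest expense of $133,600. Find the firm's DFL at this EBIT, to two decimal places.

1.22

Annual interest charges come to $133,600.00.
DFL = EBIT ÷ (EBIT − I) = $735,000 ÷ ($735,000 − $133,600.00) = $735,000 ÷ $601,400.00 = 1.2221.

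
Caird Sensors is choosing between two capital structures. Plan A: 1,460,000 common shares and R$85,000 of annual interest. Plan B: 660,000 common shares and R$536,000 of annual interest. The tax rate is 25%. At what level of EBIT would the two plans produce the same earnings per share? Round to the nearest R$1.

R$908,075

Set EPS_A = EPS_B: (EBIT − R$85,000)(1 − 0.25) ÷ 1,460,000 = (EBIT − R$536,000)(1 − 0.25) ÷ 660,000.
The (1 − t) factor cancels: (EBIT − 85,000) × 660,000 = (EBIT − 536,000) × 1,460,000.
EBIT × (1,460,000 − 660,000) = 536,000 × 1,460,000 − 85,000 × 660,000 = 726,460,000,000, so EBIT = 726,460,000,000 ÷ 800,000 = 908,075.00.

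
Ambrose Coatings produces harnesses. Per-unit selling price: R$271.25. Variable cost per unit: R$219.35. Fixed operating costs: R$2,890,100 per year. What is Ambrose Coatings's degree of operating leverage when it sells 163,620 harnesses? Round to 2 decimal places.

Contribution at this volume is 163,620 × R$51.90 = R$8,491,878.00.
EBIT = R$8,491,878.00 − R$2,890,100 = R$5,601,778.00.
Degree of operating leverage = R$8,491,878.00 / R$5,601,778.00 = 1.5159.

1.52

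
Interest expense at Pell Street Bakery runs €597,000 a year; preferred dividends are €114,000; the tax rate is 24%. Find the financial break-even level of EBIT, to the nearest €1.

€747,000

Grossing the preferred dividend up to pre-tax terms: €114,000 / (1 − 0.24) = €150,000.00.
Financial break-even EBIT = interest + D_p ÷ (1 − t) = €597,000 + €150,000.00 = €747,000.00.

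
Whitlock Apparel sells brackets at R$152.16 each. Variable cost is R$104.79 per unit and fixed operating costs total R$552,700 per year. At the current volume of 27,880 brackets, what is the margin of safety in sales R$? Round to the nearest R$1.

Unit CM = price − variable cost = R$152.16 − R$104.79 = R$47.37. Break-even units = R$552,700 ÷ R$47.37 = 11,667.72; break-even revenue = 11,667.72 × R$152.16 = R$1,775,360.61.
Current sales = 27,880 × R$152.16 = R$4,242,220.80.
Margin of safety = R$4,242,220.80 − R$1,775,360.61 = R$2,466,860.

R$2,466,860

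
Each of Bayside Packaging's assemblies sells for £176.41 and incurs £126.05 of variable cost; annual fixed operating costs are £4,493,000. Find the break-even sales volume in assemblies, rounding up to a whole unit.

89,218 assemblies

Contribution margin per unit = £176.41 − £126.05 = £50.36.
Break-even volume = fixed costs ÷ CM per unit = £4,493,000 ÷ £50.36 = 89,217.63, so 89,218 assemblies.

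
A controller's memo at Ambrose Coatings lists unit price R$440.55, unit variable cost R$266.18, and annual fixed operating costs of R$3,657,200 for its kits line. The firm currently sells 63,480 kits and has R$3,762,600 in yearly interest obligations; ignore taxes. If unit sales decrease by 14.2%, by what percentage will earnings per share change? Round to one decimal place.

-43.1%

Total contribution margin = 63,480 × R$174.37 = R$11,069,007.60.
Subtracting fixed costs: EBIT = R$11,069,007.60 − R$3,657,200 = R$7,411,807.60.
Interest = R$3,762,600.00, so EBIT − I = R$3,649,207.60.
DCL = total CM / (EBIT − I) = R$11,069,007.60 / R$3,649,207.60 = 3.0333.
EPS therefore changes by 3.0333 × (-14.2%) = -43.1%.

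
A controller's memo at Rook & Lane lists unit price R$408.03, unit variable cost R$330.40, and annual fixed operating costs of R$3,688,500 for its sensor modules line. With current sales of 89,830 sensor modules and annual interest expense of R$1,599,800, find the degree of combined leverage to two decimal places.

At 89,830 units, contribution = 89,830 × R$77.63 = R$6,973,502.90.
Subtracting fixed costs: EBIT = R$6,973,502.90 − R$3,688,500 = R$3,285,002.90. Interest = R$1,599,800.00.
DOL = R$6,973,502.90 ÷ R$3,285,002.90 = 2.1228; DFL = R$3,285,002.90 ÷ R$1,685,202.90 = 1.9493.
DCL = DOL × DFL = 2.1228 × 1.9493 = 4.1380.

4.14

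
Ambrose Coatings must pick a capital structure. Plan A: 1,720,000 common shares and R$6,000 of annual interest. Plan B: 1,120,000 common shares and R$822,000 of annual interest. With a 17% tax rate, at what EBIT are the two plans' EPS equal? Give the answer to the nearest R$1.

R$2,345,200

At indifference, (EBIT − 6,000)(1 − t)/1,720,000 = (EBIT − 822,000)(1 − t)/1,120,000.
The (1 − t) factor cancels: (EBIT − 6,000) × 1,120,000 = (EBIT − 822,000) × 1,720,000.
Solving, EBIT = (822,000·1,720,000 − 6,000·1,120,000) / (1,720,000 − 1,120,000) = 1,407,120,000,000 / 600,000 = 2,345,200.00.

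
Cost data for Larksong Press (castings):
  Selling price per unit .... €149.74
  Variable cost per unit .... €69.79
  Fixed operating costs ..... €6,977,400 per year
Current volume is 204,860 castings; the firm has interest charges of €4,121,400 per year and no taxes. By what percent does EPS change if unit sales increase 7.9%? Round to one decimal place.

At 204,860 units, contribution = 204,860 × €79.95 = €16,378,557.00.
EBIT = €16,378,557.00 − €6,977,400 = €9,401,157.00.
After interest of €4,121,400.00, pre-tax earnings = €5,279,757.00.
DCL = total CM / (EBIT − I) = €16,378,557.00 / €5,279,757.00 = 3.1021.
EPS therefore changes by 3.1021 × (+7.9%) = +24.5%.

+24.5%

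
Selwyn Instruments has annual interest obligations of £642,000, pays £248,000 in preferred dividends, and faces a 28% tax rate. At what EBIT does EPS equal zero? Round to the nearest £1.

£986,444

Grossing the preferred dividend up to pre-tax terms: £248,000 / (1 − 0.28) = £344,444.44.
Financial break-even EBIT = interest + D_p ÷ (1 − t) = £642,000 + £344,444.44 = £986,444.44.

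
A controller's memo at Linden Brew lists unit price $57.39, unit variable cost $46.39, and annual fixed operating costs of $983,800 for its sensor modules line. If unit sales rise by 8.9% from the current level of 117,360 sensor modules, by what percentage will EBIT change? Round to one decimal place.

+37.4%

At 117,360 units, contribution = 117,360 × $11.00 = $1,290,960.00.
Subtracting fixed costs: EBIT = $1,290,960.00 − $983,800 = $307,160.00.
DOL = contribution ÷ EBIT = $1,290,960.00 ÷ $307,160.00 = 4.2029.
So EBIT moves 4.2029 × (+8.9%) = +37.4%.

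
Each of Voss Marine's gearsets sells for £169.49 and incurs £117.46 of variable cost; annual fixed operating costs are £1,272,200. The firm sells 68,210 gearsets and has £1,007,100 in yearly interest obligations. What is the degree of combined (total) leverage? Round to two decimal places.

Contribution at this volume is 68,210 × £52.03 = £3,548,966.30.
Subtracting fixed costs: EBIT = £3,548,966.30 − £1,272,200 = £2,276,766.30. Interest = £1,007,100.00, so EBIT − I = £1,269,666.30.
DCL = contribution ÷ (EBIT − I) = £3,548,966.30 ÷ £1,269,666.30 = 2.7952.

2.80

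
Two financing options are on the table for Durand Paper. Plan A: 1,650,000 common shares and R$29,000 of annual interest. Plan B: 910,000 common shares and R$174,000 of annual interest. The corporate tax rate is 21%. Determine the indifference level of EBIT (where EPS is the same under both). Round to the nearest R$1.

R$352,311

Set EPS_A = EPS_B: (EBIT − R$29,000)(1 − 0.21) ÷ 1,650,000 = (EBIT − R$174,000)(1 − 0.21) ÷ 910,000.
Cancelling (1 − t) and cross-multiplying: 910,000·(EBIT − 29,000) = 1,650,000·(EBIT − 174,000).
EBIT × (1,650,000 − 910,000) = 174,000 × 1,650,000 − 29,000 × 910,000 = 260,710,000,000, so EBIT = 260,710,000,000 ÷ 740,000 = 352,310.81.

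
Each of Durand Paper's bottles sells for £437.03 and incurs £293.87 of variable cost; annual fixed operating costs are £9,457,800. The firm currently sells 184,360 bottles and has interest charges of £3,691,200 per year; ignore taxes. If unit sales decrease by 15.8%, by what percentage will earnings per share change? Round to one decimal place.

Total contribution margin = 184,360 × £143.16 = £26,392,977.60.
EBIT = £26,392,977.60 − £9,457,800 = £16,935,177.60.
After interest of £3,691,200.00, pre-tax earnings = £13,243,977.60.
DCL = total CM / (EBIT − I) = £26,392,977.60 / £13,243,977.60 = 1.9928.
EPS therefore changes by 1.9928 × (-15.8%) = -31.5%.

-31.5%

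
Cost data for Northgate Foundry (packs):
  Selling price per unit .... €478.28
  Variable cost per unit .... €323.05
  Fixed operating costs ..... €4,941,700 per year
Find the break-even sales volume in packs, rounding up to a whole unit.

Each unit contributes €478.28 − €323.05 = €155.23.
Break-even Q = €4,941,700 / €155.23 = 31,834.70 → 31,835 packs.

31,835 packs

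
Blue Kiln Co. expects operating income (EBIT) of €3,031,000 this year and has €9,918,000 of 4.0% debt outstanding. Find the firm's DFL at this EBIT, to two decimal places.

Annual interest charges come to €396,720.00.
Degree of financial leverage = EBIT / (EBIT − interest) = €3,031,000 / €2,634,280.00 = 1.1506.

1.15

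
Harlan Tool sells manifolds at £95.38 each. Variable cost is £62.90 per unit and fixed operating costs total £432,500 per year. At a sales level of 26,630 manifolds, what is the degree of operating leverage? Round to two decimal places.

Contribution at this volume is 26,630 × £32.48 = £864,942.40.
Operating income = contribution − fixed costs = £864,942.40 − £432,500 = £432,442.40.
DOL = contribution ÷ EBIT = £864,942.40 ÷ £432,442.40 = 2.0001.

2.00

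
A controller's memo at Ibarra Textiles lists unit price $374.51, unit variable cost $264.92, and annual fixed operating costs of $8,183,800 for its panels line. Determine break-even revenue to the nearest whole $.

$27,967,104

Contribution margin per unit = $374.51 − $264.92 = $109.59, a CM ratio of $109.59 ÷ $374.51 = 0.2926.
Break-even sales = FC ÷ CM ratio = $8,183,800 × $374.51 / $109.59 = $27,967,104.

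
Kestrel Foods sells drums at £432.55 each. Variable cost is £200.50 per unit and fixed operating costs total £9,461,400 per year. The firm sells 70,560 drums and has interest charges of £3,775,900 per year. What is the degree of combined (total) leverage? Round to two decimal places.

5.22

Total contribution margin = 70,560 × £232.05 = £16,373,448.00.
Operating income = contribution − fixed costs = £16,373,448.00 − £9,461,400 = £6,912,048.00. Interest = £3,775,900.00.
DOL = £16,373,448.00 ÷ £6,912,048.00 = 2.3688; DFL = £6,912,048.00 ÷ £3,136,148.00 = 2.2040.
Combined leverage = 2.3688 × 2.2040 = 5.2208.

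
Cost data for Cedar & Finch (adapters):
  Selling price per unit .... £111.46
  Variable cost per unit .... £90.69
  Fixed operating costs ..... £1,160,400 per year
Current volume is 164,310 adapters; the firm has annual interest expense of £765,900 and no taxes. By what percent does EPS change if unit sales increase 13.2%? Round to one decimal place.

Total contribution margin = 164,310 × £20.77 = £3,412,718.70.
Subtracting fixed costs: EBIT = £3,412,718.70 − £1,160,400 = £2,252,318.70.
Interest = £765,900.00, so EBIT − I = £1,486,418.70.
DCL = total CM / (EBIT − I) = £3,412,718.70 / £1,486,418.70 = 2.2959.
%ΔEPS = DCL × %ΔSales = 2.2959 × +13.2% = +30.3%.

+30.3%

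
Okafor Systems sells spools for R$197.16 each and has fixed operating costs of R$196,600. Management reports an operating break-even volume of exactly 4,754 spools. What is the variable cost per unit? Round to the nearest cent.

Contribution per unit must be FC / Q = R$196,600 / 4,754 = R$41.3546.
Hence VC = price − CM = R$197.16 − R$41.3546 = R$155.81.

R$155.81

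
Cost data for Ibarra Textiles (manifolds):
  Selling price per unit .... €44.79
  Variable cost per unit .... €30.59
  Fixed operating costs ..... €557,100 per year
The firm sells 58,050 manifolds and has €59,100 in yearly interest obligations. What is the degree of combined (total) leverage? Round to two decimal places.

3.96

At 58,050 units, contribution = 58,050 × €14.20 = €824,310.00.
EBIT = €824,310.00 − €557,100 = €267,210.00. Interest = €59,100.00.
DOL = €824,310.00 ÷ €267,210.00 = 3.0849; DFL = €267,210.00 ÷ €208,110.00 = 1.2840.
DCL = DOL × DFL = 3.0849 × 1.2840 = 3.9610.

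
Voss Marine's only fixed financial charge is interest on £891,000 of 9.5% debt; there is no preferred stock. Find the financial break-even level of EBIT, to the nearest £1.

£84,645

Annual interest = 9.5% × £891,000 = £84,645.00.
Without preferred stock the financial break-even is simply EBIT = interest = £84,645.00.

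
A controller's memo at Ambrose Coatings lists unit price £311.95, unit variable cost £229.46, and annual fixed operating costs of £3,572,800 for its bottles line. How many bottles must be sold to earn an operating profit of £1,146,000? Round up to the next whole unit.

Each unit contributes £311.95 − £229.46 = £82.49.
Need Q such that Q × £82.49 − £3,572,800 = £1,146,000, i.e. Q = £4,718,800 / £82.49 = 57,204.51 → 57,205.

57,205 bottles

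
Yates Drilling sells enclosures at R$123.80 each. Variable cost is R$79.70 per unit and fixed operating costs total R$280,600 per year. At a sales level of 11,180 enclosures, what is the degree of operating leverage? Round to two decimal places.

At 11,180 units, contribution = 11,180 × R$44.10 = R$493,038.00.
EBIT = R$493,038.00 − R$280,600 = R$212,438.00.
Degree of operating leverage = R$493,038.00 / R$212,438.00 = 2.3209.

2.32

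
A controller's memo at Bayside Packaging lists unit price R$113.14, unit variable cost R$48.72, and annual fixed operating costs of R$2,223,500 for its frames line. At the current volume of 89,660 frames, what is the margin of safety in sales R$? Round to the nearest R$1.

Contribution margin per unit = R$113.14 − R$48.72 = R$64.42. Break-even units = R$2,223,500 ÷ R$64.42 = 34,515.68; break-even revenue = 34,515.68 × R$113.14 = R$3,905,103.85.
Actual sales revenue = 89,660 × R$113.14 = R$10,144,132.40.
Margin of safety = R$10,144,132.40 − R$3,905,103.85 = R$6,239,029.

R$6,239,029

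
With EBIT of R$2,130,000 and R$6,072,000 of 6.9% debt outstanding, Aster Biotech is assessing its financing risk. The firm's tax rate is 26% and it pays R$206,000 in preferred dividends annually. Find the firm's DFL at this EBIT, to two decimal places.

1.49

Annual interest charges come to R$418,968.00.
Pre-tax preferred-dividend burden = R$206,000 ÷ (1 − 0.26) = R$278,378.38.
DFL = EBIT ÷ [EBIT − I − D_p/(1−t)] = R$2,130,000 ÷ [R$2,130,000 − R$418,968.00 − R$278,378.38] = R$2,130,000 ÷ R$1,432,653.62 = 1.4868.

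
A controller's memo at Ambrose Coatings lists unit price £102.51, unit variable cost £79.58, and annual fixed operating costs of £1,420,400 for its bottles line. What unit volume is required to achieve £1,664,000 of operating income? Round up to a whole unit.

Unit CM = price − variable cost = £102.51 − £79.58 = £22.93.
Need Q such that Q × £22.93 − £1,420,400 = £1,664,000, i.e. Q = £3,084,400 / £22.93 = 134,513.74 → 134,514.

134,514 bottles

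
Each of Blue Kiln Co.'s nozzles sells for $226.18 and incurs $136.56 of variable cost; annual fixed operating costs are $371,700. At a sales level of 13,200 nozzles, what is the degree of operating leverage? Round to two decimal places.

1.46

Total contribution margin = 13,200 × $89.62 = $1,182,984.00.
Operating income = contribution − fixed costs = $1,182,984.00 − $371,700 = $811,284.00.
DOL = contribution ÷ EBIT = $1,182,984.00 ÷ $811,284.00 = 1.4582.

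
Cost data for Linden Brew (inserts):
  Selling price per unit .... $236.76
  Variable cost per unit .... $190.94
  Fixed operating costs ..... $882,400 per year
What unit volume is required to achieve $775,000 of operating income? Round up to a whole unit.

36,172 inserts

Each unit contributes $236.76 − $190.94 = $45.82.
Units = (FC + target) / CM = ($882,400 + $775,000) / $45.82 = 36,171.98, so 36,172 inserts.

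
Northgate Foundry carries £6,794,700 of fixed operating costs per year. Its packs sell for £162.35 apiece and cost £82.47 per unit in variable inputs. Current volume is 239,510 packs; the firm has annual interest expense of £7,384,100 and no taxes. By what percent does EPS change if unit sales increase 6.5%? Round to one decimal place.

+25.1%

Contribution at this volume is 239,510 × £79.88 = £19,132,058.80.
EBIT = £19,132,058.80 − £6,794,700 = £12,337,358.80.
After interest of £7,384,100.00, pre-tax earnings = £4,953,258.80.
Degree of combined leverage = contribution ÷ (EBIT − I) = £19,132,058.80 ÷ £4,953,258.80 = 3.8625.
EPS therefore changes by 3.8625 × (+6.5%) = +25.1%.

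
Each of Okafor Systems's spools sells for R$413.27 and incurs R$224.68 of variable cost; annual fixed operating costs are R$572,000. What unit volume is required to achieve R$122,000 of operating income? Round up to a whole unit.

3,680 spools

Unit CM = price − variable cost = R$413.27 − R$224.68 = R$188.59.
Need Q such that Q × R$188.59 − R$572,000 = R$122,000, i.e. Q = R$694,000 / R$188.59 = 3,679.94 → 3,680.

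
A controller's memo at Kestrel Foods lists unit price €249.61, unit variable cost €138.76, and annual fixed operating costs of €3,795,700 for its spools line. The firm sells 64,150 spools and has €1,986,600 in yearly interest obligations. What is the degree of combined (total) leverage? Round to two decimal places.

At 64,150 units, contribution = 64,150 × €110.85 = €7,111,027.50.
Subtracting fixed costs: EBIT = €7,111,027.50 − €3,795,700 = €3,315,327.50. Interest = €1,986,600.00.
DOL = €7,111,027.50 ÷ €3,315,327.50 = 2.1449; DFL = €3,315,327.50 ÷ €1,328,727.50 = 2.4951.
Combined leverage = 2.1449 × 2.4951 = 5.3517.

5.35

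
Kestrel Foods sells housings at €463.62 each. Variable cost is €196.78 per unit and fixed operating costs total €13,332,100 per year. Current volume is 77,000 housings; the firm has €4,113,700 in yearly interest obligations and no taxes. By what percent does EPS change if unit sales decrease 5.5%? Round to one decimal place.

Contribution at this volume is 77,000 × €266.84 = €20,546,680.00.
EBIT = €20,546,680.00 − €13,332,100 = €7,214,580.00.
Interest = €4,113,700.00, so EBIT − I = €3,100,880.00.
DCL = total CM / (EBIT − I) = €20,546,680.00 / €3,100,880.00 = 6.6261.
EPS therefore changes by 6.6261 × (-5.5%) = -36.4%.

-36.4%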